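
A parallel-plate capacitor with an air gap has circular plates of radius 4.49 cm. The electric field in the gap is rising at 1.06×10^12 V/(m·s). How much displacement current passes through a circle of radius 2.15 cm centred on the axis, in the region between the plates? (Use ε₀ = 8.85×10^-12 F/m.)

0.0136 A

I_d = ε₀ dΦ_E/dt = ε₀ πR² (dE/dt) = (8.85×10^-12)(6.333×10^-3)(1.06×10^12) = 0.05941 A through the full plate area.
The field is uniform, so I_d,enc = I_d (r/R)² = (0.05941)(2.15/4.49)² = 0.0136 A.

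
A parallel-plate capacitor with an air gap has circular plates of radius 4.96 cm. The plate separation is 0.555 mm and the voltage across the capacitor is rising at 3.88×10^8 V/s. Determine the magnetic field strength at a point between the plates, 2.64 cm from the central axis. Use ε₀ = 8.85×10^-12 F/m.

With E = V/d, dE/dt = 6.991×10^11 V/(m·s) and πR² = 7.729×10^-3 m², giving I_d = ε₀ πR² dE/dt = 0.04782 A.
An Ampèrian loop of radius r encloses a fraction (r/R)² of I_d. Then B·2πr = μ₀ I_d (r/R)², giving B = μ₀ I_d r/(2πR²) = 1.03×10^-7 T.

1.03×10^-7 T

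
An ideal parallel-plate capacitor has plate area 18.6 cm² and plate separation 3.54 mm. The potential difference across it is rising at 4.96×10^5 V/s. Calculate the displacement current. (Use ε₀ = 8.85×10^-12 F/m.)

2.31×10^-6 A

The field between the plates is E = V/d, so dE/dt = (4.96×10^5)/(3.54×10^-3 m) = 1.401×10^8 V/(m·s).
I_d = ε₀ A (dE/dt) = (8.85×10^-12)(1.86×10^-3)(1.401×10^8) = 2.31×10^-6 A.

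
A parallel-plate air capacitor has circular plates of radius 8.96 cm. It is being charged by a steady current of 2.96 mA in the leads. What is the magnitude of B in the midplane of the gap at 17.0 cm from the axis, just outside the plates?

Between the plates the displacement current equals the wire current: I_d = 2.96 mA = 2.96×10^-3 A.
With r > R the enclosed displacement current is the full I_d; B = μ₀ I_d / (2πr) = 3.48×10^-9 T.

3.48×10^-9 T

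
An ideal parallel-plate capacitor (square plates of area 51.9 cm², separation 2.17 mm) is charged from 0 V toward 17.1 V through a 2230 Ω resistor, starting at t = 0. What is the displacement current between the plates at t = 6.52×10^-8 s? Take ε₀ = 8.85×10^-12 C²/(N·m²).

1.93×10^-3 A

With C = ε₀A/d = (8.85×10^-12)(5.19×10^-3)/(2.17×10^-3) = 2.117×10^-11 F, the time constant is τ = RC = 4.721×10^-8 s, so t/τ = 1.381 and e^(−t/τ) = 0.2513.
I_d = I_cond = (V₀/R) e^(−t/τ) = (7.668×10^-3)(0.2513) = 1.93×10^-3 A.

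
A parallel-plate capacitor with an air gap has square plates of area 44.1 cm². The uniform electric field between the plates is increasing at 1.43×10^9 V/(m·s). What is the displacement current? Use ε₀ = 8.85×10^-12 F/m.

I_d = ε₀ A (dE/dt) = (8.85×10^-12)(4.41×10^-3 m²)(1.43×10^9) = 5.58×10^-5 A.

5.58×10^-5 A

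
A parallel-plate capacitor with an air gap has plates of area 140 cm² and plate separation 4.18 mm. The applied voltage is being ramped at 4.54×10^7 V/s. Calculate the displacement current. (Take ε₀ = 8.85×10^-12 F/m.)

1.35×10^-3 A

The field between the plates is E = V/d, so dE/dt = (4.54×10^7)/(4.18×10^-3 m) = 1.086×10^10 V/(m·s).
I_d = ε₀ A (dE/dt) = (8.85×10^-12)(0.0140)(1.086×10^10) = 1.35×10^-3 A.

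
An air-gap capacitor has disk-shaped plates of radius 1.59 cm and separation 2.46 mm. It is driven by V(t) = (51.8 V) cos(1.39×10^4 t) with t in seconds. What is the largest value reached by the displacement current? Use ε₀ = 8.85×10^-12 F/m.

2.06×10^-6 A

C = ε₀A/d = (8.85×10^-12)(7.942×10^-4)/(2.46×10^-3) = 2.857×10^-12 F; ω = 1.39×10^4 rad/s.
I_d = C dV/dt, so |I_d|_max = C V₀ ω = (2.857×10^-12)(51.8)(1.39×10^4) = 2.06×10^-6 A.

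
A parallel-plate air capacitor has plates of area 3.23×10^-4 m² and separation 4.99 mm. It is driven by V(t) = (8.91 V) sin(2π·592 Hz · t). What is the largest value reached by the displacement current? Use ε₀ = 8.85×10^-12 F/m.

1.90×10^-8 A

(dE/dt)_max = V₀ω/d = 6.642×10^6 V/(m·s); ω = 2πf = 3720 rad/s.
I_d,max = ε₀ A (dE/dt)_max = (8.85×10^-12)(3.23×10^-4)(6.642×10^6) = 1.90×10^-8 A.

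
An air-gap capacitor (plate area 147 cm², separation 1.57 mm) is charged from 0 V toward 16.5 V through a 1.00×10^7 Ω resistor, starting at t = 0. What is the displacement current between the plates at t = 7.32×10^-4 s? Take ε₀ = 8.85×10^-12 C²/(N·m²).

6.82×10^-7 A

With C = ε₀A/d = (8.85×10^-12)(0.0147)/(1.57×10^-3) = 8.286×10^-11 F, the time constant is τ = RC = 8.286×10^-4 s, so t/τ = 0.8834 and e^(−t/τ) = 0.4134.
I_d = I_cond = (V₀/R) e^(−t/τ) = (1.650×10^-6)(0.4134) = 6.82×10^-7 A.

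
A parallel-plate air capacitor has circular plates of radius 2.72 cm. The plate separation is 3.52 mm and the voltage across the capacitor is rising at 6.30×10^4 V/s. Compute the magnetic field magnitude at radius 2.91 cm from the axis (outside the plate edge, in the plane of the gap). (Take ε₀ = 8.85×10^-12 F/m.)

dE/dt = (dV/dt)/d = 1.790×10^7 V/(m·s); I_d = ε₀(πR²)(dE/dt) = (8.85×10^-12)(2.324×10^-3)(1.790×10^7) = 3.682×10^-7 A.
For r ≥ R the full I_d is enclosed: B = μ₀ I_d/(2πr) = (4π×10^-7)(3.682×10^-7)/(2π·0.0291) = 2.53×10^-12 T.

2.53×10^-12 T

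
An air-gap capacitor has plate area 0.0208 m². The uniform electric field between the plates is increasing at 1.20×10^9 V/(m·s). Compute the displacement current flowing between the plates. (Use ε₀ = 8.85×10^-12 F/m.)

The displacement current is ε₀ times dΦ_E/dt = ε₀ A dE/dt = (8.85×10^-12)(0.0208)(1.20×10^9) = 2.21×10^-4 A.

2.21×10^-4 A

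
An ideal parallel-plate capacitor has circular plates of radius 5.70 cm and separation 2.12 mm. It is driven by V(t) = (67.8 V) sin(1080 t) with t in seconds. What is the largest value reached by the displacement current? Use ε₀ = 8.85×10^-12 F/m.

The displacement current equals the conduction current C dV/dt, which peaks at C V₀ ω.
With C = ε₀A/d = (8.85×10^-12)(0.01021)/(2.12×10^-3) = 4.262×10^-11 F and ω = 1080 rad/s, I_d,max = (4.262×10^-11)(67.8)(1080) = 3.12×10^-6 A.

3.12×10^-6 A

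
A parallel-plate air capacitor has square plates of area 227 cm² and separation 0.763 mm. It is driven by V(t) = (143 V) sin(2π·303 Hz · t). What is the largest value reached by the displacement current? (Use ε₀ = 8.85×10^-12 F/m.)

The displacement current equals the conduction current C dV/dt, which peaks at C V₀ ω.
With C = ε₀A/d = (8.85×10^-12)(0.0227)/(7.63×10^-4) = 2.633×10^-10 F and ω = 2πf = 1904 rad/s, I_d,max = (2.633×10^-10)(143)(1904) = 7.17×10^-5 A.

7.17×10^-5 A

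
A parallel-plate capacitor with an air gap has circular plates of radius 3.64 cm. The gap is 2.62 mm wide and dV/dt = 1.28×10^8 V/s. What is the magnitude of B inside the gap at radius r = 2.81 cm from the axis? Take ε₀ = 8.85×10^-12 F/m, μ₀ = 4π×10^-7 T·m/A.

With E = V/d, dE/dt = 4.885×10^10 V/(m·s) and πR² = 4.162×10^-3 m², giving I_d = ε₀ πR² dE/dt = 1.799×10^-3 A.
∮B·dl = μ₀ I_d,enc with I_d,enc = I_d r²/R² = 1.072×10^-3 A; so B = μ₀ I_d,enc/(2πr) = 7.63×10^-9 T.

7.63×10^-9 T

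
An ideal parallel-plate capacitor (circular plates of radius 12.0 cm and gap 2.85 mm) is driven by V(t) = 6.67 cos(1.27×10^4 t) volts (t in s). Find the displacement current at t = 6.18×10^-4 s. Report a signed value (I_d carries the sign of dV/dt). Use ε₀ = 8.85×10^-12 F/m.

dE/dt = (V₀ω/d)·−sin(ωt) with ωt = 7.8486 rad: (6.67)(1.27×10^4)(-1.000)/(2.85×10^-3) = -2.972×10^7 V/(m·s).
I_d = ε₀ A dE/dt = (8.85×10^-12)(0.04524)(-2.972×10^7) = -1.19×10^-5 A.

-1.19×10^-5 A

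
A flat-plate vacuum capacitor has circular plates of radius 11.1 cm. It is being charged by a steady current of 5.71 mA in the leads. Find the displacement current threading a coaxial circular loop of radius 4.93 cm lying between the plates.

No conduction current crosses the gap, so I_d there equals the 5.71×10^-3 A in the leads.
Through an area πr² the displacement current is I_d·(πr²/πR²) = I_d (r/R)² = 1.13×10^-3 A.

1.13×10^-3 A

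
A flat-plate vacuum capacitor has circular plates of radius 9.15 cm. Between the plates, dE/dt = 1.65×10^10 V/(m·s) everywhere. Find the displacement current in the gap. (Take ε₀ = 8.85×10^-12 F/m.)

With a uniform field, Φ_E = EA, so I_d = ε₀ A dE/dt = 3.84×10^-3 A.

3.84×10^-3 A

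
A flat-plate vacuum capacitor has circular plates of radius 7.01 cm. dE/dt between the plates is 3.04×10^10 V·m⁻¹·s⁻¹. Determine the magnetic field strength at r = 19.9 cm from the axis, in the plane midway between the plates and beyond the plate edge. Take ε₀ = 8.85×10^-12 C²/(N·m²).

I_d = ε₀ dΦ_E/dt = ε₀ πR² (dE/dt) = (8.85×10^-12)(0.01544)(3.04×10^10) = 4.154×10^-3 A through the full plate area.
Outside the plates the loop encloses all of I_d, so B·2πr = μ₀ I_d and B = 4.17×10^-9 T.

4.17×10^-9 T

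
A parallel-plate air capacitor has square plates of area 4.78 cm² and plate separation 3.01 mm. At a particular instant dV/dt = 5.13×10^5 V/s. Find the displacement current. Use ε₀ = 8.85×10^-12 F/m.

E = V/d so dE/dt = (dV/dt)/d = 1.704×10^8 V/(m·s), and I_d = ε₀ A dE/dt = (8.85×10^-12)(4.78×10^-4)(1.704×10^8) = 7.21×10^-7 A.

7.21×10^-7 A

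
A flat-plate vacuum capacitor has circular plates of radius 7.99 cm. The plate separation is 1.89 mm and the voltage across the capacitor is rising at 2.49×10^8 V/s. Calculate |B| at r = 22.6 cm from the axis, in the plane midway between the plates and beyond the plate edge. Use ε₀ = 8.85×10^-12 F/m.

2.07×10^-8 T

With E = V/d, dE/dt = 1.317×10^11 V/(m·s) and πR² = 0.02006 m², giving I_d = ε₀ πR² dE/dt = 0.02338 A.
Outside the plates the loop encloses all of I_d, so B·2πr = μ₀ I_d and B = 2.07×10^-8 T.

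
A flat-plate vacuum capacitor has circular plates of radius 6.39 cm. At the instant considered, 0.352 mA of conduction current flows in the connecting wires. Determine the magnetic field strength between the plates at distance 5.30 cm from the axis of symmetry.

By continuity the displacement current in the gap matches the conduction current: I_d = 3.52×10^-4 A.
∮B·dl = μ₀ I_d,enc with I_d,enc = I_d r²/R² = 2.422×10^-4 A; so B = μ₀ I_d,enc/(2πr) = 9.14×10^-10 T.

9.14×10^-10 T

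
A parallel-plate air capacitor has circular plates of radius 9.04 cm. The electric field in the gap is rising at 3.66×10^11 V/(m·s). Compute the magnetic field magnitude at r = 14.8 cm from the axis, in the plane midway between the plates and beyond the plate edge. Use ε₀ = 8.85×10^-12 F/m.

Through the whole plate area (πR² = 0.02567 m²), I_d = ε₀ πR² dE/dt = 0.08315 A.
For r ≥ R the full I_d is enclosed: B = μ₀ I_d/(2πr) = (4π×10^-7)(0.08315)/(2π·0.148) = 1.12×10^-7 T.

1.12×10^-7 T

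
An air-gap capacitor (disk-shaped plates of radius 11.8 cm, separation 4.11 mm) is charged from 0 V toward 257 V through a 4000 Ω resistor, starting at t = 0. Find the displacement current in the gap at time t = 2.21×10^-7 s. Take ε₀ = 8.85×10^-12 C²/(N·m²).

0.0357 A

With C = ε₀A/d = (8.85×10^-12)(0.04374)/(4.11×10^-3) = 9.418×10^-11 F, the time constant is τ = RC = 3.767×10^-7 s, so t/τ = 0.5867 and e^(−t/τ) = 0.5562.
I_d = I_cond = (V₀/R) e^(−t/τ) = (0.06425)(0.5562) = 0.0357 A.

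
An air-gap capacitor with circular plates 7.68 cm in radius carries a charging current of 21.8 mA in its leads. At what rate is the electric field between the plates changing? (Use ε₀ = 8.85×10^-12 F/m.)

1.33×10^11 V/(m·s)

The displacement current between the plates equals the conduction current, I_d = 21.8 mA.
Since I_d = ε₀ A dE/dt, dE/dt = I_d/(ε₀A) = (0.0218)/((8.85×10^-12)(0.01853)) = 1.33×10^11 V/(m·s).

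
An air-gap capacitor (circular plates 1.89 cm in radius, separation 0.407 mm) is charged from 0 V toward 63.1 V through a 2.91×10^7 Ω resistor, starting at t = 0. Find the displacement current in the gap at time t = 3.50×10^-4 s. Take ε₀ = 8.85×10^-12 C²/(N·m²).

1.32×10^-6 A

C = ε₀A/d = (8.85×10^-12)(1.122×10^-3)/(4.07×10^-4) = 2.440×10^-11 F and τ = RC = 7.100×10^-4 s. I_d in the gap equals the RC charging current.
I_d(t) = (V₀/R) e^(−t/τ) = 2.168×10^-6 · e^(−0.4930) = 1.32×10^-6 A.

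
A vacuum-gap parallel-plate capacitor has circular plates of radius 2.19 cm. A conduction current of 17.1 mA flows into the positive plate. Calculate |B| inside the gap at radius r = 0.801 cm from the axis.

Between the plates the displacement current equals the wire current: I_d = 17.1 mA = 0.0171 A.
An Ampèrian loop of radius r encloses a fraction (r/R)² of I_d. Then B·2πr = μ₀ I_d (r/R)², giving B = μ₀ I_d r/(2πR²) = 5.71×10^-8 T.

5.71×10^-8 T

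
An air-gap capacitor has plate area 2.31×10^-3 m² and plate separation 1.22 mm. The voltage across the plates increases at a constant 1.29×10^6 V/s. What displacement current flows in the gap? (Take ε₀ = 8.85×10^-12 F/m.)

2.16×10^-5 A

The field between the plates is E = V/d, so dE/dt = (1.29×10^6)/(1.22×10^-3 m) = 1.057×10^9 V/(m·s).
I_d = ε₀ A (dE/dt) = (8.85×10^-12)(2.31×10^-3)(1.057×10^9) = 2.16×10^-5 A.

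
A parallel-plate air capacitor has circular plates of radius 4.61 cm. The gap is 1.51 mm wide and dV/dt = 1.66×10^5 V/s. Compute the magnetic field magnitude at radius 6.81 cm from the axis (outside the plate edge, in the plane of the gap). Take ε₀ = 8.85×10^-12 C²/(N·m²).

dE/dt = (dV/dt)/d = 1.099×10^8 V/(m·s); I_d = ε₀(πR²)(dE/dt) = (8.85×10^-12)(6.677×10^-3)(1.099×10^8) = 6.494×10^-6 A.
Outside the plates the loop encloses all of I_d, so B·2πr = μ₀ I_d and B = 1.91×10^-11 T.

1.91×10^-11 T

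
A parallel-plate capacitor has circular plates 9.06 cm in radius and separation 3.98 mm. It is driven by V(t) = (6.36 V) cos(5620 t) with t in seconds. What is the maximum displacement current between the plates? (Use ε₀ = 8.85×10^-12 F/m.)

(dE/dt)_max = V₀ω/d = 8.981×10^6 V/(m·s); ω = 5620 rad/s.
I_d,max = ε₀ A (dE/dt)_max = (8.85×10^-12)(0.02579)(8.981×10^6) = 2.05×10^-6 A.

2.05×10^-6 A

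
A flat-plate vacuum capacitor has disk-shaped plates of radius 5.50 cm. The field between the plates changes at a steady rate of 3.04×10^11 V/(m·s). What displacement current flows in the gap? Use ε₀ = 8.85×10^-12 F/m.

The displacement current is ε₀ times dΦ_E/dt = ε₀ A dE/dt = (8.85×10^-12)(9.503×10^-3)(3.04×10^11) = 0.0256 A.

0.0256 A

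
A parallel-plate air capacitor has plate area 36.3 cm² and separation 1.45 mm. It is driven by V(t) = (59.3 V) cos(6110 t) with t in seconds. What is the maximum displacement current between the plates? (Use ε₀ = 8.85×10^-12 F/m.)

C = ε₀A/d = (8.85×10^-12)(3.63×10^-3)/(1.45×10^-3) = 2.216×10^-11 F; ω = 6110 rad/s.
I_d = C dV/dt, so |I_d|_max = C V₀ ω = (2.216×10^-11)(59.3)(6110) = 8.03×10^-6 A.

8.03×10^-6 A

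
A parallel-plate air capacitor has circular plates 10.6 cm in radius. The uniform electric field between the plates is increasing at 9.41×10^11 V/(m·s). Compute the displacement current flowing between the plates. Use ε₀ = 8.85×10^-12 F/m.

0.294 A

I_d = ε₀ A (dE/dt) = (8.85×10^-12)(0.03530 m²)(9.41×10^11) = 0.294 A.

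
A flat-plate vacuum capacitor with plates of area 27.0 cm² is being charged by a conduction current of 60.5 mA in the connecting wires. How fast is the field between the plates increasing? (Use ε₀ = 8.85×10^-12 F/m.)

2.53×10^12 V/(m·s)

By continuity, I_d in the gap equals the 60.5 mA flowing in the wire.
Then dE/dt = I_d/(ε₀A) = 2.53×10^12 V/(m·s).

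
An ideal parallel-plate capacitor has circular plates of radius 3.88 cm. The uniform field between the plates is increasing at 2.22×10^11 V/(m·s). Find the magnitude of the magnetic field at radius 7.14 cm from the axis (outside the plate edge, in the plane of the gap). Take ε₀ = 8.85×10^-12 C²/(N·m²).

2.60×10^-8 T

I_d = ε₀ dΦ_E/dt = ε₀ πR² (dE/dt) = (8.85×10^-12)(4.729×10^-3)(2.22×10^11) = 9.291×10^-3 A through the full plate area.
With r > R the enclosed displacement current is the full I_d; B = μ₀ I_d / (2πr) = 2.60×10^-8 T.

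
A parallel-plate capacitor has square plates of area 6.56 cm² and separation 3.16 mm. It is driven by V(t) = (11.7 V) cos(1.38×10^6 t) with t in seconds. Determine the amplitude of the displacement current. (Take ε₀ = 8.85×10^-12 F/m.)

2.97×10^-5 A

(dE/dt)_max = V₀ω/d = 5.109×10^9 V/(m·s); ω = 1.38×10^6 rad/s.
I_d,max = ε₀ A (dE/dt)_max = (8.85×10^-12)(6.56×10^-4)(5.109×10^9) = 2.97×10^-5 A.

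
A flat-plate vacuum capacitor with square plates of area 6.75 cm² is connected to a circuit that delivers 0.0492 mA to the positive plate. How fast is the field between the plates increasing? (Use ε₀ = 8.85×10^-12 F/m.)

The displacement current between the plates equals the conduction current, I_d = 0.0492 mA.
Inverting I_d = ε₀ A dE/dt gives dE/dt = 4.92×10^-5 / (8.85×10^-12 · 6.75×10^-4) = 8.24×10^9 V/(m·s).

8.24×10^9 V/(m·s)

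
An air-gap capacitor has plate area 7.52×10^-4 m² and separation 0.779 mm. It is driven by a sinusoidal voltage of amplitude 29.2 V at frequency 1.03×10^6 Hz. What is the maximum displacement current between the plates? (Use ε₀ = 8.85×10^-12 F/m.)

(dE/dt)_max = V₀ω/d = 2.426×10^11 V/(m·s); ω = 2πf = 6.472×10^6 rad/s.
I_d,max = ε₀ A (dE/dt)_max = (8.85×10^-12)(7.52×10^-4)(2.426×10^11) = 1.61×10^-3 A.

1.61×10^-3 A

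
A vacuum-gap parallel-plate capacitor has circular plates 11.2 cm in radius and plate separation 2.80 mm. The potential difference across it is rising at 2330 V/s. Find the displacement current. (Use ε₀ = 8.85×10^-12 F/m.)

2.90×10^-7 A

The displacement current equals the charging current C dV/dt. With C = ε₀A/d = (8.85×10^-12)(0.03941)/(2.80×10^-3) = 1.246×10^-10 F, I_d = (1.246×10^-10)(2330) = 2.90×10^-7 A.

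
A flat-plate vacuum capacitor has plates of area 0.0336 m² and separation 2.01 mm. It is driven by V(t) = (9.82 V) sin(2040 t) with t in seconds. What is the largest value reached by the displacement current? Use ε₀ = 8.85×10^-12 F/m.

2.96×10^-6 A

C = ε₀A/d = (8.85×10^-12)(0.0336)/(2.01×10^-3) = 1.479×10^-10 F; ω = 2040 rad/s.
I_d = C dV/dt, so |I_d|_max = C V₀ ω = (1.479×10^-10)(9.82)(2040) = 2.96×10^-6 A.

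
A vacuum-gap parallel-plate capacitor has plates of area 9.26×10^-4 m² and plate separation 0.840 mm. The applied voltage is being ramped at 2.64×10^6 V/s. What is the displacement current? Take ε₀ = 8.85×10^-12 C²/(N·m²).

2.58×10^-5 A

E = V/d so dE/dt = (dV/dt)/d = 3.143×10^9 V/(m·s), and I_d = ε₀ A dE/dt = (8.85×10^-12)(9.26×10^-4)(3.143×10^9) = 2.58×10^-5 A.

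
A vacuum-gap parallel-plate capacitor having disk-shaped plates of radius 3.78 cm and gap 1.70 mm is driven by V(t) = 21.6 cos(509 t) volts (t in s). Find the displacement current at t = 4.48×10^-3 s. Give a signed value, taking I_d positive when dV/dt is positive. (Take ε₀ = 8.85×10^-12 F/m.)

dE/dt = (V₀ω/d)·−sin(ωt) with ωt = 2.28032 rad: (21.6)(509)(-0.7587)/(1.70×10^-3) = -4.907×10^6 V/(m·s).
I_d = ε₀ A dE/dt = (8.85×10^-12)(4.489×10^-3)(-4.907×10^6) = -1.95×10^-7 A.

-1.95×10^-7 A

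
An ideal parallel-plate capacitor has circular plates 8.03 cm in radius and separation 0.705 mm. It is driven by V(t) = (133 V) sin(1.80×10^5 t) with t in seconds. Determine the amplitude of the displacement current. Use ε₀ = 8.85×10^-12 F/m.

6.09×10^-3 A

(dE/dt)_max = V₀ω/d = 3.396×10^10 V/(m·s); ω = 1.80×10^5 rad/s.
I_d,max = ε₀ A (dE/dt)_max = (8.85×10^-12)(0.02026)(3.396×10^10) = 6.09×10^-3 A.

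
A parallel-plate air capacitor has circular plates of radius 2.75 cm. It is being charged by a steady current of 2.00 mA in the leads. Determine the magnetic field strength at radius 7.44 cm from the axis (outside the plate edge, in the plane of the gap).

5.38×10^-9 T

Between the plates the displacement current equals the wire current: I_d = 2.00 mA = 2.00×10^-3 A.
With r > R the enclosed displacement current is the full I_d; B = μ₀ I_d / (2πr) = 5.38×10^-9 T.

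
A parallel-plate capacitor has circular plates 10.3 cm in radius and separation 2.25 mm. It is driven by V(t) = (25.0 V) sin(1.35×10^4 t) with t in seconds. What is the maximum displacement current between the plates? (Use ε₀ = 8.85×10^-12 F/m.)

4.42×10^-5 A

C = ε₀A/d = (8.85×10^-12)(0.03333)/(2.25×10^-3) = 1.311×10^-10 F; ω = 1.35×10^4 rad/s.
I_d = C dV/dt, so |I_d|_max = C V₀ ω = (1.311×10^-10)(25.0)(1.35×10^4) = 4.42×10^-5 A.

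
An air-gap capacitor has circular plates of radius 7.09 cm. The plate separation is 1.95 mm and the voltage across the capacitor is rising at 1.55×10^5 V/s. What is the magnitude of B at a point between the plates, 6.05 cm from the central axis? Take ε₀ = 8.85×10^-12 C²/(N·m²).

dE/dt = (dV/dt)/d = 7.949×10^7 V/(m·s); I_d = ε₀(πR²)(dE/dt) = (8.85×10^-12)(0.01579)(7.949×10^7) = 1.111×10^-5 A.
For r < R the Ampère–Maxwell law gives B(2πr) = μ₀ I_d (r²/R²), so B = μ₀ I_d r/(2πR²) = (4π×10^-7)(1.111×10^-5)(0.0605)/(2π·0.0709²) = 2.67×10^-11 T.

2.67×10^-11 T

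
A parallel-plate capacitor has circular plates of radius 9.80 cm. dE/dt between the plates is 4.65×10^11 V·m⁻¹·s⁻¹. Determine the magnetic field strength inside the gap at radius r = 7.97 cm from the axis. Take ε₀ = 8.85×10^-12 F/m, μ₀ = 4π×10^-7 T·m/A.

2.06×10^-7 T

I_d = ε₀ dΦ_E/dt = ε₀ πR² (dE/dt) = (8.85×10^-12)(0.03017)(4.65×10^11) = 0.1242 A through the full plate area.
An Ampèrian loop of radius r encloses a fraction (r/R)² of I_d. Then B·2πr = μ₀ I_d (r/R)², giving B = μ₀ I_d r/(2πR²) = 2.06×10^-7 T.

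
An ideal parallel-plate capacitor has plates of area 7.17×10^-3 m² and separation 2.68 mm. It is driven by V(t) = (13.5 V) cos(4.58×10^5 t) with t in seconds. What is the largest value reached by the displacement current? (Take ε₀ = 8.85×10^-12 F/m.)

1.46×10^-4 A

The displacement current equals the conduction current C dV/dt, which peaks at C V₀ ω.
With C = ε₀A/d = (8.85×10^-12)(7.17×10^-3)/(2.68×10^-3) = 2.368×10^-11 F and ω = 4.58×10^5 rad/s, I_d,max = (2.368×10^-11)(13.5)(4.58×10^5) = 1.46×10^-4 A.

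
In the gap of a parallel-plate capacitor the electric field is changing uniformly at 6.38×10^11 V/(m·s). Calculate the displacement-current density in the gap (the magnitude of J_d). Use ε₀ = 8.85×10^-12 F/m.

5.65 A/m²

The displacement-current density is ε₀ ∂E/∂t = (8.85×10^-12)(6.38×10^11) = 5.65 A/m².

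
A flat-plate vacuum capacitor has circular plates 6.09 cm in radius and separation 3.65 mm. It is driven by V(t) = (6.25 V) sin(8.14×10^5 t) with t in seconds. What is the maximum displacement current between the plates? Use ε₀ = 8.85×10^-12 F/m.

1.44×10^-4 A

The displacement current equals the conduction current C dV/dt, which peaks at C V₀ ω.
With C = ε₀A/d = (8.85×10^-12)(0.01165)/(3.65×10^-3) = 2.825×10^-11 F and ω = 8.14×10^5 rad/s, I_d,max = (2.825×10^-11)(6.25)(8.14×10^5) = 1.44×10^-4 A.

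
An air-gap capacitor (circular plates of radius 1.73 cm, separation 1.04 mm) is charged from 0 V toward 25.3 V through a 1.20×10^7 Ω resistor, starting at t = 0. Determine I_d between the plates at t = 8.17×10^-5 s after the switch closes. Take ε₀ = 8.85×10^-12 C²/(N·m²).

C = ε₀A/d = (8.85×10^-12)(9.402×10^-4)/(1.04×10^-3) = 8.001×10^-12 F, so τ = RC = 9.601×10^-5 s.
The conduction current is I(t) = (V₀/R) e^(−t/τ), and the displacement current between the plates equals it.
t/τ = 0.8510; I_d = (25.3/1.20×10^7) · e^(−0.8510) = (2.108×10^-6)(0.4270) = 9.00×10^-7 A.

9.00×10^-7 A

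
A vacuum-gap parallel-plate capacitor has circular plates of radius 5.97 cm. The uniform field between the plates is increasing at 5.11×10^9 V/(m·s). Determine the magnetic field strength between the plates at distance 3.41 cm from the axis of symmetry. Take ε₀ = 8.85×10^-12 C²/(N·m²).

9.69×10^-10 T

Through the whole plate area (πR² = 0.01120 m²), I_d = ε₀ πR² dE/dt = 5.065×10^-4 A.
For r < R the Ampère–Maxwell law gives B(2πr) = μ₀ I_d (r²/R²), so B = μ₀ I_d r/(2πR²) = (4π×10^-7)(5.065×10^-4)(0.0341)/(2π·0.0597²) = 9.69×10^-10 T.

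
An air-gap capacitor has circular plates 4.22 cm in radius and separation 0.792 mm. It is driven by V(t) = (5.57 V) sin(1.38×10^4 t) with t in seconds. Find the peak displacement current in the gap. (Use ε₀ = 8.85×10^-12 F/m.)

4.81×10^-6 A

C = ε₀A/d = (8.85×10^-12)(5.595×10^-3)/(7.92×10^-4) = 6.252×10^-11 F; ω = 1.38×10^4 rad/s.
I_d = C dV/dt, so |I_d|_max = C V₀ ω = (6.252×10^-11)(5.57)(1.38×10^4) = 4.81×10^-6 A.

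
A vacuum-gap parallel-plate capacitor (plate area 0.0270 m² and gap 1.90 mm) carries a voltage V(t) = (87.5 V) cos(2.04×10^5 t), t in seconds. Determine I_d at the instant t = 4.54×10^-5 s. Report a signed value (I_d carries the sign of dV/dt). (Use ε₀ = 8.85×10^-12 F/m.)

-3.65×10^-4 A

dE/dt = (V₀ω/d)·−sin(ωt) with ωt = 9.2616 rad: (87.5)(2.04×10^5)(-0.1625)/(1.90×10^-3) = -1.527×10^9 V/(m·s).
I_d = ε₀ A dE/dt = (8.85×10^-12)(0.0270)(-1.527×10^9) = -3.65×10^-4 A.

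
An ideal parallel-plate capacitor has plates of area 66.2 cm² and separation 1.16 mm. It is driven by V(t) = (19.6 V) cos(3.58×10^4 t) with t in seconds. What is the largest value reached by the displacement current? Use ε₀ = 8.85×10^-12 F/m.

C = ε₀A/d = (8.85×10^-12)(6.62×10^-3)/(1.16×10^-3) = 5.051×10^-11 F; ω = 3.58×10^4 rad/s.
I_d = C dV/dt, so |I_d|_max = C V₀ ω = (5.051×10^-11)(19.6)(3.58×10^4) = 3.54×10^-5 A.

3.54×10^-5 A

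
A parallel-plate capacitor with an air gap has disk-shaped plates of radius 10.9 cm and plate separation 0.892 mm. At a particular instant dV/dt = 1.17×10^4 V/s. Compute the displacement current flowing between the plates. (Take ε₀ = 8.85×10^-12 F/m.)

4.33×10^-6 A

The displacement current equals the charging current C dV/dt. With C = ε₀A/d = (8.85×10^-12)(0.03733)/(8.92×10^-4) = 3.704×10^-10 F, I_d = (3.704×10^-10)(1.17×10^4) = 4.33×10^-6 A.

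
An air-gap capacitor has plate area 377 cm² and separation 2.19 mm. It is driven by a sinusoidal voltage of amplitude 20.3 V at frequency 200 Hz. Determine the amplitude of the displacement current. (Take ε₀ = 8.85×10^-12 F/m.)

3.89×10^-6 A

C = ε₀A/d = (8.85×10^-12)(0.0377)/(2.19×10^-3) = 1.523×10^-10 F; ω = 2πf = 1257 rad/s.
I_d = C dV/dt, so |I_d|_max = C V₀ ω = (1.523×10^-10)(20.3)(1257) = 3.89×10^-6 A.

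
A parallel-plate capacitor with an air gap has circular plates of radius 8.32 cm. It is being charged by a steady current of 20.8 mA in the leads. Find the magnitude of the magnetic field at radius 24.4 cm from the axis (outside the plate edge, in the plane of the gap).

1.70×10^-8 T

No conduction current crosses the gap, so I_d there equals the 0.0208 A in the leads.
With r > R the enclosed displacement current is the full I_d; B = μ₀ I_d / (2πr) = 1.70×10^-8 T.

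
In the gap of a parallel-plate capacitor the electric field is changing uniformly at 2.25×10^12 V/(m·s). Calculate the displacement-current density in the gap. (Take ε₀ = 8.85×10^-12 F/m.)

19.9 A/m²

J_d = ε₀ ∂E/∂t, so J_d = 19.9 A/m².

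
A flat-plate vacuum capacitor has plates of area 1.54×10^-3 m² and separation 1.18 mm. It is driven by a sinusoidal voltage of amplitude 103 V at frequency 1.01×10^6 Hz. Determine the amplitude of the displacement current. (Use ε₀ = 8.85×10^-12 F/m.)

(dE/dt)_max = V₀ω/d = 5.539×10^11 V/(m·s); ω = 2πf = 6.346×10^6 rad/s.
I_d,max = ε₀ A (dE/dt)_max = (8.85×10^-12)(1.54×10^-3)(5.539×10^11) = 7.55×10^-3 A.

7.55×10^-3 A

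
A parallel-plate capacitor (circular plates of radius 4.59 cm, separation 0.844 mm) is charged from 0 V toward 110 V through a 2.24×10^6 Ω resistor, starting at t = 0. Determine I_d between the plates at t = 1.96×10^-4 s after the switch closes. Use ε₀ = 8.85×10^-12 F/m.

1.39×10^-5 A

C = ε₀A/d = (8.85×10^-12)(6.619×10^-3)/(8.44×10^-4) = 6.941×10^-11 F, so τ = RC = 1.555×10^-4 s.
The conduction current is I(t) = (V₀/R) e^(−t/τ), and the displacement current between the plates equals it.
t/τ = 1.260; I_d = (110/2.24×10^6) · e^(−1.260) = (4.911×10^-5)(0.2837) = 1.39×10^-5 A.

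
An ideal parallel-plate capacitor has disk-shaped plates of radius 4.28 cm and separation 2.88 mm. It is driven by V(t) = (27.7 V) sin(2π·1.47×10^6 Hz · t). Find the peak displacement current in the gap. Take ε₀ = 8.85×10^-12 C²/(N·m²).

C = ε₀A/d = (8.85×10^-12)(5.755×10^-3)/(2.88×10^-3) = 1.768×10^-11 F; ω = 2πf = 9.236×10^6 rad/s.
I_d = C dV/dt, so |I_d|_max = C V₀ ω = (1.768×10^-11)(27.7)(9.236×10^6) = 4.52×10^-3 A.

4.52×10^-3 A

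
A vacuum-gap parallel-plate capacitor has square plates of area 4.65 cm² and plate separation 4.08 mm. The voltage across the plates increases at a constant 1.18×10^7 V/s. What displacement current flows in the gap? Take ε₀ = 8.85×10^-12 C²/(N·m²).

E = V/d so dE/dt = (dV/dt)/d = 2.892×10^9 V/(m·s), and I_d = ε₀ A dE/dt = (8.85×10^-12)(4.65×10^-4)(2.892×10^9) = 1.19×10^-5 A.

1.19×10^-5 A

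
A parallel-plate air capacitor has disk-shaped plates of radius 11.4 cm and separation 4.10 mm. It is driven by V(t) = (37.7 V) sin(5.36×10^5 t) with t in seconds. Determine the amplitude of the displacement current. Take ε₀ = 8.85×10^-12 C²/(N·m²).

C = ε₀A/d = (8.85×10^-12)(0.04083)/(4.10×10^-3) = 8.813×10^-11 F; ω = 5.36×10^5 rad/s.
I_d = C dV/dt, so |I_d|_max = C V₀ ω = (8.813×10^-11)(37.7)(5.36×10^5) = 1.78×10^-3 A.

1.78×10^-3 A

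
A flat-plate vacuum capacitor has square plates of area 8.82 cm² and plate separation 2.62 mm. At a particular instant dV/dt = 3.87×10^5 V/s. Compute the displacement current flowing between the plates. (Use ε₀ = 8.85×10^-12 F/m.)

E = V/d so dE/dt = (dV/dt)/d = 1.477×10^8 V/(m·s), and I_d = ε₀ A dE/dt = (8.85×10^-12)(8.82×10^-4)(1.477×10^8) = 1.15×10^-6 A.

1.15×10^-6 A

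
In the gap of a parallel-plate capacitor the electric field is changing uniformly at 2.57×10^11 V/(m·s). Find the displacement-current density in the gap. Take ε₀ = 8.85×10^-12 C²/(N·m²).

2.27 A/m²

J_d = ε₀ ∂E/∂t, so J_d = 2.27 A/m².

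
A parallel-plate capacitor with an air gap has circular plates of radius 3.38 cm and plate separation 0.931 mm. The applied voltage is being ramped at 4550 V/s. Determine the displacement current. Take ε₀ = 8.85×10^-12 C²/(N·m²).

1.55×10^-7 A

C = ε₀A/d = (8.85×10^-12)(3.589×10^-3)/(9.31×10^-4) = 3.412×10^-11 F.
I_d = C dV/dt = (3.412×10^-11)(4550) = 1.55×10^-7 A.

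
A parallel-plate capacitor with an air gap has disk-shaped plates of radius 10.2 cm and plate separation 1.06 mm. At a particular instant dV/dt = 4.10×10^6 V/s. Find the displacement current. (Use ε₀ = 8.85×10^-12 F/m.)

C = ε₀A/d = (8.85×10^-12)(0.03269)/(1.06×10^-3) = 2.729×10^-10 F.
I_d = C dV/dt = (2.729×10^-10)(4.10×10^6) = 1.12×10^-3 A.

1.12×10^-3 A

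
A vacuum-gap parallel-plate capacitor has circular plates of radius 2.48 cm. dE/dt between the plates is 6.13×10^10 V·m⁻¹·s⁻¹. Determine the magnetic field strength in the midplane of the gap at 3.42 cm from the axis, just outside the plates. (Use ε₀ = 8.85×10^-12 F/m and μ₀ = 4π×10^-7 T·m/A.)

I_d = ε₀ dΦ_E/dt = ε₀ πR² (dE/dt) = (8.85×10^-12)(1.932×10^-3)(6.13×10^10) = 1.048×10^-3 A through the full plate area.
With r > R the enclosed displacement current is the full I_d; B = μ₀ I_d / (2πr) = 6.13×10^-9 T.

6.13×10^-9 T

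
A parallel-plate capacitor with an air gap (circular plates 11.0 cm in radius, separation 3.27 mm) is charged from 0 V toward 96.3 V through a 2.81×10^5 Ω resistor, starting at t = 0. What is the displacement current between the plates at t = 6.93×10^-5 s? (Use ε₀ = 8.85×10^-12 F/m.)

3.12×10^-5 A

C = ε₀A/d = (8.85×10^-12)(0.03801)/(3.27×10^-3) = 1.029×10^-10 F and τ = RC = 2.891×10^-5 s. I_d in the gap equals the RC charging current.
I_d(t) = (V₀/R) e^(−t/τ) = 3.427×10^-4 · e^(−2.397) = 3.12×10^-5 A.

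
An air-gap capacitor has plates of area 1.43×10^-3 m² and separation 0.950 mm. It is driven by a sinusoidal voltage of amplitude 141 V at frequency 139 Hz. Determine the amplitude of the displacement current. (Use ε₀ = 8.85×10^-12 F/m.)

C = ε₀A/d = (8.85×10^-12)(1.43×10^-3)/(9.50×10^-4) = 1.332×10^-11 F; ω = 2πf = 873.4 rad/s.
I_d = C dV/dt, so |I_d|_max = C V₀ ω = (1.332×10^-11)(141)(873.4) = 1.64×10^-6 A.

1.64×10^-6 A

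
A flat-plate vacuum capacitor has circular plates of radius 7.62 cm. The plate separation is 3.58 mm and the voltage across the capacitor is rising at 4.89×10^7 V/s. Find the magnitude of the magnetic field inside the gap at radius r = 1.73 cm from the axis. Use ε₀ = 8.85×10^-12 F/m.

1.31×10^-9 T

dE/dt = (dV/dt)/d = 1.366×10^10 V/(m·s); I_d = ε₀(πR²)(dE/dt) = (8.85×10^-12)(0.01824)(1.366×10^10) = 2.205×10^-3 A.
∮B·dl = μ₀ I_d,enc with I_d,enc = I_d r²/R² = 1.137×10^-4 A; so B = μ₀ I_d,enc/(2πr) = 1.31×10^-9 T.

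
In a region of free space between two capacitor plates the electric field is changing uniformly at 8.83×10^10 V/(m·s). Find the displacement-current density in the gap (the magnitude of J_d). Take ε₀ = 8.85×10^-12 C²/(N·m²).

J_d = ε₀ dE/dt = (8.85×10^-12)(8.83×10^10) = 0.781 A/m².

0.781 A/m²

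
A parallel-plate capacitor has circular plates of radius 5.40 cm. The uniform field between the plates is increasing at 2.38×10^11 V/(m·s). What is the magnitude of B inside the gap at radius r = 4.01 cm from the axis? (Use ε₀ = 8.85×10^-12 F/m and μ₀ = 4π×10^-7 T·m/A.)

I_d = ε₀ dΦ_E/dt = ε₀ πR² (dE/dt) = (8.85×10^-12)(9.161×10^-3)(2.38×10^11) = 0.01930 A through the full plate area.
∮B·dl = μ₀ I_d,enc with I_d,enc = I_d r²/R² = 0.01064 A; so B = μ₀ I_d,enc/(2πr) = 5.31×10^-8 T.

5.31×10^-8 T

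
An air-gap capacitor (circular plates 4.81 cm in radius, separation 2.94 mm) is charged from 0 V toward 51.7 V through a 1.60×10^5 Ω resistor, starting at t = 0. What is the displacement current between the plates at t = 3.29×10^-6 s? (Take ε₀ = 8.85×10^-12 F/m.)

C = ε₀A/d = (8.85×10^-12)(7.268×10^-3)/(2.94×10^-3) = 2.188×10^-11 F, so τ = RC = 3.501×10^-6 s.
The conduction current is I(t) = (V₀/R) e^(−t/τ), and the displacement current between the plates equals it.
t/τ = 0.9397; I_d = (51.7/1.60×10^5) · e^(−0.9397) = (3.231×10^-4)(0.3907) = 1.26×10^-4 A.

1.26×10^-4 A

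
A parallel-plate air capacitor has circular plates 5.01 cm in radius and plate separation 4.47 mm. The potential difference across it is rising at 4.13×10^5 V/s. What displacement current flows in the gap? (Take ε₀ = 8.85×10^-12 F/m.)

C = ε₀A/d = (8.85×10^-12)(7.885×10^-3)/(4.47×10^-3) = 1.561×10^-11 F.
I_d = C dV/dt = (1.561×10^-11)(4.13×10^5) = 6.45×10^-6 A.

6.45×10^-6 A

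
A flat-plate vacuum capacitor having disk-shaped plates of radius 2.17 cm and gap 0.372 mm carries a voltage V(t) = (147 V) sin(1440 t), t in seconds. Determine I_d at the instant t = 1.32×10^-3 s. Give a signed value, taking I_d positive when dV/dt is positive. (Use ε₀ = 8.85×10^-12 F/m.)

-2.41×10^-6 A

C = ε₀A/d = (8.85×10^-12)(1.479×10^-3)/(3.72×10^-4) = 3.519×10^-11 F. dV/dt = V₀ω·cos(ωt); at ωt = 1.9008 rad this factor is -0.3240.
I_d = C dV/dt = (3.519×10^-11)(147)(1440)(-0.3240) = -2.41×10^-6 A.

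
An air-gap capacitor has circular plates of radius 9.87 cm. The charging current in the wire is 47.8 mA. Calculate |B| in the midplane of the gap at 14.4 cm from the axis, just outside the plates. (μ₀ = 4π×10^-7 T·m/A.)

6.64×10^-8 T

By continuity the displacement current in the gap matches the conduction current: I_d = 0.0478 A.
For r ≥ R the full I_d is enclosed: B = μ₀ I_d/(2πr) = (4π×10^-7)(0.0478)/(2π·0.144) = 6.64×10^-8 T.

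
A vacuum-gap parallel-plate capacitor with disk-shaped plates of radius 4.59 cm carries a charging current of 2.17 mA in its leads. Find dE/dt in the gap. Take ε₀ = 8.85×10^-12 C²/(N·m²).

3.70×10^10 V/(m·s)

Charge continuity gives I_d = I = 2.17×10^-3 A between the plates.
Inverting I_d = ε₀ A dE/dt gives dE/dt = 2.17×10^-3 / (8.85×10^-12 · 6.619×10^-3) = 3.70×10^10 V/(m·s).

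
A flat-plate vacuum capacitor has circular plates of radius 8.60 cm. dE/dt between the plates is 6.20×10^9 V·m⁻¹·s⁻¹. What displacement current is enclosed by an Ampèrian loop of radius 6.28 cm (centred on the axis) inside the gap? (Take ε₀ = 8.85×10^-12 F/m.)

Total displacement current: I_d = ε₀(πR²)(dE/dt) = (8.85×10^-12)(0.02324)(6.20×10^9) = 1.275×10^-3 A.
The field is uniform, so I_d,enc = I_d (r/R)² = (1.275×10^-3)(6.28/8.60)² = 6.80×10^-4 A.

6.80×10^-4 A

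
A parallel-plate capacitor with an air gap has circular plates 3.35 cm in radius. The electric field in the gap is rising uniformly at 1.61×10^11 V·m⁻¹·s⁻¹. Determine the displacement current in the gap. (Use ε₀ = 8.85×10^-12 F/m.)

5.02×10^-3 A

The displacement current is ε₀ times dΦ_E/dt = ε₀ A dE/dt = (8.85×10^-12)(3.526×10^-3)(1.61×10^11) = 5.02×10^-3 A.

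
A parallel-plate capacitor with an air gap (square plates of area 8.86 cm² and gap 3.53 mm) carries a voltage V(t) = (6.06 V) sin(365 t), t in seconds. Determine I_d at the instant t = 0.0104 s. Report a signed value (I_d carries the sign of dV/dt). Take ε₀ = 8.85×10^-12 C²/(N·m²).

-3.90×10^-9 A

dV/dt = (6.06)(365)·cos(3.796) = -1755 V/s.
I_d = C dV/dt with C = ε₀A/d = (8.85×10^-12)(8.86×10^-4)/(3.53×10^-3) = 2.221×10^-12 F, so I_d = (2.221×10^-12)(-1755) = -3.90×10^-9 A.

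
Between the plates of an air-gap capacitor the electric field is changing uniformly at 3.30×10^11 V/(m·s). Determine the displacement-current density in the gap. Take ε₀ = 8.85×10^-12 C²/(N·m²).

2.92 A/m²

J_d = ε₀ ∂E/∂t, so J_d = 2.92 A/m².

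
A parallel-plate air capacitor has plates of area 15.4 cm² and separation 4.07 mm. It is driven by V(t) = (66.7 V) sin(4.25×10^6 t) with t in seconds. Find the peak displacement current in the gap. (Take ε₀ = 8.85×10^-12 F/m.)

(dE/dt)_max = V₀ω/d = 6.965×10^10 V/(m·s); ω = 4.25×10^6 rad/s.
I_d,max = ε₀ A (dE/dt)_max = (8.85×10^-12)(1.54×10^-3)(6.965×10^10) = 9.49×10^-4 A.

9.49×10^-4 A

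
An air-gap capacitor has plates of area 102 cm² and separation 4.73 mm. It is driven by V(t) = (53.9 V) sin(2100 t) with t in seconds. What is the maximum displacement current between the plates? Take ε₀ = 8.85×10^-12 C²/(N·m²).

2.16×10^-6 A

C = ε₀A/d = (8.85×10^-12)(0.0102)/(4.73×10^-3) = 1.908×10^-11 F; ω = 2100 rad/s.
I_d = C dV/dt, so |I_d|_max = C V₀ ω = (1.908×10^-11)(53.9)(2100) = 2.16×10^-6 A.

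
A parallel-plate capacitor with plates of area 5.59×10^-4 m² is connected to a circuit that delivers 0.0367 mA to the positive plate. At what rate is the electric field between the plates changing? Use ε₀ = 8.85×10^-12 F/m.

Charge continuity gives I_d = I = 3.67×10^-5 A between the plates.
Since I_d = ε₀ A dE/dt, dE/dt = I_d/(ε₀A) = (3.67×10^-5)/((8.85×10^-12)(5.59×10^-4)) = 7.42×10^9 V/(m·s).

7.42×10^9 V/(m·s)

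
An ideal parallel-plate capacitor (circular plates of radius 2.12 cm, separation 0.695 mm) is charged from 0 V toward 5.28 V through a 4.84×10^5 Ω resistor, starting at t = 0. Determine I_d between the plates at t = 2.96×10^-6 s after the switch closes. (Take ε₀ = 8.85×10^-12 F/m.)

7.76×10^-6 A

C = ε₀A/d = (8.85×10^-12)(1.412×10^-3)/(6.95×10^-4) = 1.798×10^-11 F and τ = RC = 8.702×10^-6 s. I_d in the gap equals the RC charging current.
I_d(t) = (V₀/R) e^(−t/τ) = 1.091×10^-5 · e^(−0.3402) = 7.76×10^-6 A.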